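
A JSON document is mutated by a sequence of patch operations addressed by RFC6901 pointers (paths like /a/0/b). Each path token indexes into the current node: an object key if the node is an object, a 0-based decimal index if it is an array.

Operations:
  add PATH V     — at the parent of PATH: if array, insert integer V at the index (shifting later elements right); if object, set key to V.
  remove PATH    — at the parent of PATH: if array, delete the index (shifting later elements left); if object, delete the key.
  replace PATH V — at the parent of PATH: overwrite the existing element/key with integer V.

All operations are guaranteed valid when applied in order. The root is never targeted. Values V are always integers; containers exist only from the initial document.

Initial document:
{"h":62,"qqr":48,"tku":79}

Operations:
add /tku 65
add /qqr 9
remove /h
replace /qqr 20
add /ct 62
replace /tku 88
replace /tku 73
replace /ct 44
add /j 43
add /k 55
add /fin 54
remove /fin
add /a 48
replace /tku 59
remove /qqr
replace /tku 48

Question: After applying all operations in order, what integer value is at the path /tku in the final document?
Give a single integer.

After op 1 (add /tku 65): {"h":62,"qqr":48,"tku":65}
After op 2 (add /qqr 9): {"h":62,"qqr":9,"tku":65}
After op 3 (remove /h): {"qqr":9,"tku":65}
After op 4 (replace /qqr 20): {"qqr":20,"tku":65}
After op 5 (add /ct 62): {"ct":62,"qqr":20,"tku":65}
After op 6 (replace /tku 88): {"ct":62,"qqr":20,"tku":88}
After op 7 (replace /tku 73): {"ct":62,"qqr":20,"tku":73}
After op 8 (replace /ct 44): {"ct":44,"qqr":20,"tku":73}
After op 9 (add /j 43): {"ct":44,"j":43,"qqr":20,"tku":73}
After op 10 (add /k 55): {"ct":44,"j":43,"k":55,"qqr":20,"tku":73}
After op 11 (add /fin 54): {"ct":44,"fin":54,"j":43,"k":55,"qqr":20,"tku":73}
After op 12 (remove /fin): {"ct":44,"j":43,"k":55,"qqr":20,"tku":73}
After op 13 (add /a 48): {"a":48,"ct":44,"j":43,"k":55,"qqr":20,"tku":73}
After op 14 (replace /tku 59): {"a":48,"ct":44,"j":43,"k":55,"qqr":20,"tku":59}
After op 15 (remove /qqr): {"a":48,"ct":44,"j":43,"k":55,"tku":59}
After op 16 (replace /tku 48): {"a":48,"ct":44,"j":43,"k":55,"tku":48}
Value at /tku: 48

Answer: 48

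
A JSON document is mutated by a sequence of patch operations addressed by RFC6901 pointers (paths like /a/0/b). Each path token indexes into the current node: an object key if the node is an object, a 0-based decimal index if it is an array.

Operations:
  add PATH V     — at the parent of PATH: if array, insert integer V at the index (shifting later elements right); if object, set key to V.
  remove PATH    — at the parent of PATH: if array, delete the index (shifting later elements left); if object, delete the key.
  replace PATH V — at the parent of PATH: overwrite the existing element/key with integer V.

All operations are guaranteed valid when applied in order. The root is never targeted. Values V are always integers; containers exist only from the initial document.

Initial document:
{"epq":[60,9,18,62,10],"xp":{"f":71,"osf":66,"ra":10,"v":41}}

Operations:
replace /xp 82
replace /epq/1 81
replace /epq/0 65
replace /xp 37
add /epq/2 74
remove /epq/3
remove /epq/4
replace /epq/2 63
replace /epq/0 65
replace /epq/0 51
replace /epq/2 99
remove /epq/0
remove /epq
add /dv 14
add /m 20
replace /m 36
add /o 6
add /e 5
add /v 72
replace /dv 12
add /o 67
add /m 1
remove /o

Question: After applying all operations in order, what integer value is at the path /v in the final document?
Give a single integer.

After op 1 (replace /xp 82): {"epq":[60,9,18,62,10],"xp":82}
After op 2 (replace /epq/1 81): {"epq":[60,81,18,62,10],"xp":82}
After op 3 (replace /epq/0 65): {"epq":[65,81,18,62,10],"xp":82}
After op 4 (replace /xp 37): {"epq":[65,81,18,62,10],"xp":37}
After op 5 (add /epq/2 74): {"epq":[65,81,74,18,62,10],"xp":37}
After op 6 (remove /epq/3): {"epq":[65,81,74,62,10],"xp":37}
After op 7 (remove /epq/4): {"epq":[65,81,74,62],"xp":37}
After op 8 (replace /epq/2 63): {"epq":[65,81,63,62],"xp":37}
After op 9 (replace /epq/0 65): {"epq":[65,81,63,62],"xp":37}
After op 10 (replace /epq/0 51): {"epq":[51,81,63,62],"xp":37}
After op 11 (replace /epq/2 99): {"epq":[51,81,99,62],"xp":37}
After op 12 (remove /epq/0): {"epq":[81,99,62],"xp":37}
After op 13 (remove /epq): {"xp":37}
After op 14 (add /dv 14): {"dv":14,"xp":37}
After op 15 (add /m 20): {"dv":14,"m":20,"xp":37}
After op 16 (replace /m 36): {"dv":14,"m":36,"xp":37}
After op 17 (add /o 6): {"dv":14,"m":36,"o":6,"xp":37}
After op 18 (add /e 5): {"dv":14,"e":5,"m":36,"o":6,"xp":37}
After op 19 (add /v 72): {"dv":14,"e":5,"m":36,"o":6,"v":72,"xp":37}
After op 20 (replace /dv 12): {"dv":12,"e":5,"m":36,"o":6,"v":72,"xp":37}
After op 21 (add /o 67): {"dv":12,"e":5,"m":36,"o":67,"v":72,"xp":37}
After op 22 (add /m 1): {"dv":12,"e":5,"m":1,"o":67,"v":72,"xp":37}
After op 23 (remove /o): {"dv":12,"e":5,"m":1,"v":72,"xp":37}
Value at /v: 72

Answer: 72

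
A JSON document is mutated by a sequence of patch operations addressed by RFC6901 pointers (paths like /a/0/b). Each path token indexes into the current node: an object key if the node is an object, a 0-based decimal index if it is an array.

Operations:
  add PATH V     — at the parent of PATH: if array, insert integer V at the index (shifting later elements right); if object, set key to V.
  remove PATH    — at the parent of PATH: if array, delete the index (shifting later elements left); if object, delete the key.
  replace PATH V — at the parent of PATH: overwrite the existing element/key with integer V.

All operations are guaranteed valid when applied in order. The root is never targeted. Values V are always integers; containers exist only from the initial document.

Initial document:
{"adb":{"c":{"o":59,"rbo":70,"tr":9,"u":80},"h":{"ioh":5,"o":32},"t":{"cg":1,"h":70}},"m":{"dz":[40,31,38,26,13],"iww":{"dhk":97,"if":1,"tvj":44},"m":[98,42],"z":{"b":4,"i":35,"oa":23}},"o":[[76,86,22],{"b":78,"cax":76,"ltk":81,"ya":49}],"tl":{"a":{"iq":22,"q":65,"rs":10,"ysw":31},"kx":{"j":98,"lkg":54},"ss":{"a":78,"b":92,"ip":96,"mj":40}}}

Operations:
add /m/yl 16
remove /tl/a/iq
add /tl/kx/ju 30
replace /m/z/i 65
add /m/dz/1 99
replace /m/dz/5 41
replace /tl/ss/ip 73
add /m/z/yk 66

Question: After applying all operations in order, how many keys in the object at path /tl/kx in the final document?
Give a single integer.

After op 1 (add /m/yl 16): {"adb":{"c":{"o":59,"rbo":70,"tr":9,"u":80},"h":{"ioh":5,"o":32},"t":{"cg":1,"h":70}},"m":{"dz":[40,31,38,26,13],"iww":{"dhk":97,"if":1,"tvj":44},"m":[98,42],"yl":16,"z":{"b":4,"i":35,"oa":23}},"o":[[76,86,22],{"b":78,"cax":76,"ltk":81,"ya":49}],"tl":{"a":{"iq":22,"q":65,"rs":10,"ysw":31},"kx":{"j":98,"lkg":54},"ss":{"a":78,"b":92,"ip":96,"mj":40}}}
After op 2 (remove /tl/a/iq): {"adb":{"c":{"o":59,"rbo":70,"tr":9,"u":80},"h":{"ioh":5,"o":32},"t":{"cg":1,"h":70}},"m":{"dz":[40,31,38,26,13],"iww":{"dhk":97,"if":1,"tvj":44},"m":[98,42],"yl":16,"z":{"b":4,"i":35,"oa":23}},"o":[[76,86,22],{"b":78,"cax":76,"ltk":81,"ya":49}],"tl":{"a":{"q":65,"rs":10,"ysw":31},"kx":{"j":98,"lkg":54},"ss":{"a":78,"b":92,"ip":96,"mj":40}}}
After op 3 (add /tl/kx/ju 30): {"adb":{"c":{"o":59,"rbo":70,"tr":9,"u":80},"h":{"ioh":5,"o":32},"t":{"cg":1,"h":70}},"m":{"dz":[40,31,38,26,13],"iww":{"dhk":97,"if":1,"tvj":44},"m":[98,42],"yl":16,"z":{"b":4,"i":35,"oa":23}},"o":[[76,86,22],{"b":78,"cax":76,"ltk":81,"ya":49}],"tl":{"a":{"q":65,"rs":10,"ysw":31},"kx":{"j":98,"ju":30,"lkg":54},"ss":{"a":78,"b":92,"ip":96,"mj":40}}}
After op 4 (replace /m/z/i 65): {"adb":{"c":{"o":59,"rbo":70,"tr":9,"u":80},"h":{"ioh":5,"o":32},"t":{"cg":1,"h":70}},"m":{"dz":[40,31,38,26,13],"iww":{"dhk":97,"if":1,"tvj":44},"m":[98,42],"yl":16,"z":{"b":4,"i":65,"oa":23}},"o":[[76,86,22],{"b":78,"cax":76,"ltk":81,"ya":49}],"tl":{"a":{"q":65,"rs":10,"ysw":31},"kx":{"j":98,"ju":30,"lkg":54},"ss":{"a":78,"b":92,"ip":96,"mj":40}}}
After op 5 (add /m/dz/1 99): {"adb":{"c":{"o":59,"rbo":70,"tr":9,"u":80},"h":{"ioh":5,"o":32},"t":{"cg":1,"h":70}},"m":{"dz":[40,99,31,38,26,13],"iww":{"dhk":97,"if":1,"tvj":44},"m":[98,42],"yl":16,"z":{"b":4,"i":65,"oa":23}},"o":[[76,86,22],{"b":78,"cax":76,"ltk":81,"ya":49}],"tl":{"a":{"q":65,"rs":10,"ysw":31},"kx":{"j":98,"ju":30,"lkg":54},"ss":{"a":78,"b":92,"ip":96,"mj":40}}}
After op 6 (replace /m/dz/5 41): {"adb":{"c":{"o":59,"rbo":70,"tr":9,"u":80},"h":{"ioh":5,"o":32},"t":{"cg":1,"h":70}},"m":{"dz":[40,99,31,38,26,41],"iww":{"dhk":97,"if":1,"tvj":44},"m":[98,42],"yl":16,"z":{"b":4,"i":65,"oa":23}},"o":[[76,86,22],{"b":78,"cax":76,"ltk":81,"ya":49}],"tl":{"a":{"q":65,"rs":10,"ysw":31},"kx":{"j":98,"ju":30,"lkg":54},"ss":{"a":78,"b":92,"ip":96,"mj":40}}}
After op 7 (replace /tl/ss/ip 73): {"adb":{"c":{"o":59,"rbo":70,"tr":9,"u":80},"h":{"ioh":5,"o":32},"t":{"cg":1,"h":70}},"m":{"dz":[40,99,31,38,26,41],"iww":{"dhk":97,"if":1,"tvj":44},"m":[98,42],"yl":16,"z":{"b":4,"i":65,"oa":23}},"o":[[76,86,22],{"b":78,"cax":76,"ltk":81,"ya":49}],"tl":{"a":{"q":65,"rs":10,"ysw":31},"kx":{"j":98,"ju":30,"lkg":54},"ss":{"a":78,"b":92,"ip":73,"mj":40}}}
After op 8 (add /m/z/yk 66): {"adb":{"c":{"o":59,"rbo":70,"tr":9,"u":80},"h":{"ioh":5,"o":32},"t":{"cg":1,"h":70}},"m":{"dz":[40,99,31,38,26,41],"iww":{"dhk":97,"if":1,"tvj":44},"m":[98,42],"yl":16,"z":{"b":4,"i":65,"oa":23,"yk":66}},"o":[[76,86,22],{"b":78,"cax":76,"ltk":81,"ya":49}],"tl":{"a":{"q":65,"rs":10,"ysw":31},"kx":{"j":98,"ju":30,"lkg":54},"ss":{"a":78,"b":92,"ip":73,"mj":40}}}
Size at path /tl/kx: 3

Answer: 3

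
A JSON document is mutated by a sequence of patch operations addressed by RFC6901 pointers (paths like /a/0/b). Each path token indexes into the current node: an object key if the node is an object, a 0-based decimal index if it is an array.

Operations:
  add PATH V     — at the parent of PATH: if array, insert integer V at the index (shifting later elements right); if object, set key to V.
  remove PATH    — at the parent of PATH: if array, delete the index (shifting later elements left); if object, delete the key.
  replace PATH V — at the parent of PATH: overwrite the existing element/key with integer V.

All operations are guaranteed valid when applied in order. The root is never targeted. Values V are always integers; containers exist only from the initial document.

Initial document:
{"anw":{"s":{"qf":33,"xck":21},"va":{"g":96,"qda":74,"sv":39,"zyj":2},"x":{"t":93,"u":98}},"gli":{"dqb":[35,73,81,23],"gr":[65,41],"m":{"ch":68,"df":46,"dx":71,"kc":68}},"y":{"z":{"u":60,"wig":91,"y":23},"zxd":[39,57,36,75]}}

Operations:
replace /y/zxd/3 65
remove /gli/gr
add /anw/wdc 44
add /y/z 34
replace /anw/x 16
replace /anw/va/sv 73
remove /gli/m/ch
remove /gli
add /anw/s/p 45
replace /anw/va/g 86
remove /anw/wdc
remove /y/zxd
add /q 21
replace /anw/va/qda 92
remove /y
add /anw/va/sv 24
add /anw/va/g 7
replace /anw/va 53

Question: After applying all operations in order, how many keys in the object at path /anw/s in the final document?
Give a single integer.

Answer: 3

Derivation:
After op 1 (replace /y/zxd/3 65): {"anw":{"s":{"qf":33,"xck":21},"va":{"g":96,"qda":74,"sv":39,"zyj":2},"x":{"t":93,"u":98}},"gli":{"dqb":[35,73,81,23],"gr":[65,41],"m":{"ch":68,"df":46,"dx":71,"kc":68}},"y":{"z":{"u":60,"wig":91,"y":23},"zxd":[39,57,36,65]}}
After op 2 (remove /gli/gr): {"anw":{"s":{"qf":33,"xck":21},"va":{"g":96,"qda":74,"sv":39,"zyj":2},"x":{"t":93,"u":98}},"gli":{"dqb":[35,73,81,23],"m":{"ch":68,"df":46,"dx":71,"kc":68}},"y":{"z":{"u":60,"wig":91,"y":23},"zxd":[39,57,36,65]}}
After op 3 (add /anw/wdc 44): {"anw":{"s":{"qf":33,"xck":21},"va":{"g":96,"qda":74,"sv":39,"zyj":2},"wdc":44,"x":{"t":93,"u":98}},"gli":{"dqb":[35,73,81,23],"m":{"ch":68,"df":46,"dx":71,"kc":68}},"y":{"z":{"u":60,"wig":91,"y":23},"zxd":[39,57,36,65]}}
After op 4 (add /y/z 34): {"anw":{"s":{"qf":33,"xck":21},"va":{"g":96,"qda":74,"sv":39,"zyj":2},"wdc":44,"x":{"t":93,"u":98}},"gli":{"dqb":[35,73,81,23],"m":{"ch":68,"df":46,"dx":71,"kc":68}},"y":{"z":34,"zxd":[39,57,36,65]}}
After op 5 (replace /anw/x 16): {"anw":{"s":{"qf":33,"xck":21},"va":{"g":96,"qda":74,"sv":39,"zyj":2},"wdc":44,"x":16},"gli":{"dqb":[35,73,81,23],"m":{"ch":68,"df":46,"dx":71,"kc":68}},"y":{"z":34,"zxd":[39,57,36,65]}}
After op 6 (replace /anw/va/sv 73): {"anw":{"s":{"qf":33,"xck":21},"va":{"g":96,"qda":74,"sv":73,"zyj":2},"wdc":44,"x":16},"gli":{"dqb":[35,73,81,23],"m":{"ch":68,"df":46,"dx":71,"kc":68}},"y":{"z":34,"zxd":[39,57,36,65]}}
After op 7 (remove /gli/m/ch): {"anw":{"s":{"qf":33,"xck":21},"va":{"g":96,"qda":74,"sv":73,"zyj":2},"wdc":44,"x":16},"gli":{"dqb":[35,73,81,23],"m":{"df":46,"dx":71,"kc":68}},"y":{"z":34,"zxd":[39,57,36,65]}}
After op 8 (remove /gli): {"anw":{"s":{"qf":33,"xck":21},"va":{"g":96,"qda":74,"sv":73,"zyj":2},"wdc":44,"x":16},"y":{"z":34,"zxd":[39,57,36,65]}}
After op 9 (add /anw/s/p 45): {"anw":{"s":{"p":45,"qf":33,"xck":21},"va":{"g":96,"qda":74,"sv":73,"zyj":2},"wdc":44,"x":16},"y":{"z":34,"zxd":[39,57,36,65]}}
After op 10 (replace /anw/va/g 86): {"anw":{"s":{"p":45,"qf":33,"xck":21},"va":{"g":86,"qda":74,"sv":73,"zyj":2},"wdc":44,"x":16},"y":{"z":34,"zxd":[39,57,36,65]}}
After op 11 (remove /anw/wdc): {"anw":{"s":{"p":45,"qf":33,"xck":21},"va":{"g":86,"qda":74,"sv":73,"zyj":2},"x":16},"y":{"z":34,"zxd":[39,57,36,65]}}
After op 12 (remove /y/zxd): {"anw":{"s":{"p":45,"qf":33,"xck":21},"va":{"g":86,"qda":74,"sv":73,"zyj":2},"x":16},"y":{"z":34}}
After op 13 (add /q 21): {"anw":{"s":{"p":45,"qf":33,"xck":21},"va":{"g":86,"qda":74,"sv":73,"zyj":2},"x":16},"q":21,"y":{"z":34}}
After op 14 (replace /anw/va/qda 92): {"anw":{"s":{"p":45,"qf":33,"xck":21},"va":{"g":86,"qda":92,"sv":73,"zyj":2},"x":16},"q":21,"y":{"z":34}}
After op 15 (remove /y): {"anw":{"s":{"p":45,"qf":33,"xck":21},"va":{"g":86,"qda":92,"sv":73,"zyj":2},"x":16},"q":21}
After op 16 (add /anw/va/sv 24): {"anw":{"s":{"p":45,"qf":33,"xck":21},"va":{"g":86,"qda":92,"sv":24,"zyj":2},"x":16},"q":21}
After op 17 (add /anw/va/g 7): {"anw":{"s":{"p":45,"qf":33,"xck":21},"va":{"g":7,"qda":92,"sv":24,"zyj":2},"x":16},"q":21}
After op 18 (replace /anw/va 53): {"anw":{"s":{"p":45,"qf":33,"xck":21},"va":53,"x":16},"q":21}
Size at path /anw/s: 3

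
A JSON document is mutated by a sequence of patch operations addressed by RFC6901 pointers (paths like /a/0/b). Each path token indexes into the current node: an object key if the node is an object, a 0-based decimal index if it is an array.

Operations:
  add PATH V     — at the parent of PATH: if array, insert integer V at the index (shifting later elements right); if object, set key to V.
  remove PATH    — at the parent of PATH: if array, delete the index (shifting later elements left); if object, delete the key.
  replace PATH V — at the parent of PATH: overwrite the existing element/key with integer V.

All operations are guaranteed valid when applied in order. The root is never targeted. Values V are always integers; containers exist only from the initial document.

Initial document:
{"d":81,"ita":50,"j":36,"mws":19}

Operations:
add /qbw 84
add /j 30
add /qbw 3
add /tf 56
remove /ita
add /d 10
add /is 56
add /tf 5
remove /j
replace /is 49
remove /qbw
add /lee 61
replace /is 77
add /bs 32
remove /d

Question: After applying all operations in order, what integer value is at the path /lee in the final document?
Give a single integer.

After op 1 (add /qbw 84): {"d":81,"ita":50,"j":36,"mws":19,"qbw":84}
After op 2 (add /j 30): {"d":81,"ita":50,"j":30,"mws":19,"qbw":84}
After op 3 (add /qbw 3): {"d":81,"ita":50,"j":30,"mws":19,"qbw":3}
After op 4 (add /tf 56): {"d":81,"ita":50,"j":30,"mws":19,"qbw":3,"tf":56}
After op 5 (remove /ita): {"d":81,"j":30,"mws":19,"qbw":3,"tf":56}
After op 6 (add /d 10): {"d":10,"j":30,"mws":19,"qbw":3,"tf":56}
After op 7 (add /is 56): {"d":10,"is":56,"j":30,"mws":19,"qbw":3,"tf":56}
After op 8 (add /tf 5): {"d":10,"is":56,"j":30,"mws":19,"qbw":3,"tf":5}
After op 9 (remove /j): {"d":10,"is":56,"mws":19,"qbw":3,"tf":5}
After op 10 (replace /is 49): {"d":10,"is":49,"mws":19,"qbw":3,"tf":5}
After op 11 (remove /qbw): {"d":10,"is":49,"mws":19,"tf":5}
After op 12 (add /lee 61): {"d":10,"is":49,"lee":61,"mws":19,"tf":5}
After op 13 (replace /is 77): {"d":10,"is":77,"lee":61,"mws":19,"tf":5}
After op 14 (add /bs 32): {"bs":32,"d":10,"is":77,"lee":61,"mws":19,"tf":5}
After op 15 (remove /d): {"bs":32,"is":77,"lee":61,"mws":19,"tf":5}
Value at /lee: 61

Answer: 61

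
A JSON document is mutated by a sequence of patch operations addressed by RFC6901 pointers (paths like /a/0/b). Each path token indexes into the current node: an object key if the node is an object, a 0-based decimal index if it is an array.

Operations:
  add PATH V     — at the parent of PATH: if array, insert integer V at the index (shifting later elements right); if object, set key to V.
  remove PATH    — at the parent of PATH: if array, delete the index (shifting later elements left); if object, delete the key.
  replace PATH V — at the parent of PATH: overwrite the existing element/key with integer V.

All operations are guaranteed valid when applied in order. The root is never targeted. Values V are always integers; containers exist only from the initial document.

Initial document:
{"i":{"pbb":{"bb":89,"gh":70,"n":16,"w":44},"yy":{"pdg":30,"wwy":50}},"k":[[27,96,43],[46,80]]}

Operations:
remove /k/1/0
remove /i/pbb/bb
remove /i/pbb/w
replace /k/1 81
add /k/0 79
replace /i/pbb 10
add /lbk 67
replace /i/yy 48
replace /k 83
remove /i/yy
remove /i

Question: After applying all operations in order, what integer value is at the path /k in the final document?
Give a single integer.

After op 1 (remove /k/1/0): {"i":{"pbb":{"bb":89,"gh":70,"n":16,"w":44},"yy":{"pdg":30,"wwy":50}},"k":[[27,96,43],[80]]}
After op 2 (remove /i/pbb/bb): {"i":{"pbb":{"gh":70,"n":16,"w":44},"yy":{"pdg":30,"wwy":50}},"k":[[27,96,43],[80]]}
After op 3 (remove /i/pbb/w): {"i":{"pbb":{"gh":70,"n":16},"yy":{"pdg":30,"wwy":50}},"k":[[27,96,43],[80]]}
After op 4 (replace /k/1 81): {"i":{"pbb":{"gh":70,"n":16},"yy":{"pdg":30,"wwy":50}},"k":[[27,96,43],81]}
After op 5 (add /k/0 79): {"i":{"pbb":{"gh":70,"n":16},"yy":{"pdg":30,"wwy":50}},"k":[79,[27,96,43],81]}
After op 6 (replace /i/pbb 10): {"i":{"pbb":10,"yy":{"pdg":30,"wwy":50}},"k":[79,[27,96,43],81]}
After op 7 (add /lbk 67): {"i":{"pbb":10,"yy":{"pdg":30,"wwy":50}},"k":[79,[27,96,43],81],"lbk":67}
After op 8 (replace /i/yy 48): {"i":{"pbb":10,"yy":48},"k":[79,[27,96,43],81],"lbk":67}
After op 9 (replace /k 83): {"i":{"pbb":10,"yy":48},"k":83,"lbk":67}
After op 10 (remove /i/yy): {"i":{"pbb":10},"k":83,"lbk":67}
After op 11 (remove /i): {"k":83,"lbk":67}
Value at /k: 83

Answer: 83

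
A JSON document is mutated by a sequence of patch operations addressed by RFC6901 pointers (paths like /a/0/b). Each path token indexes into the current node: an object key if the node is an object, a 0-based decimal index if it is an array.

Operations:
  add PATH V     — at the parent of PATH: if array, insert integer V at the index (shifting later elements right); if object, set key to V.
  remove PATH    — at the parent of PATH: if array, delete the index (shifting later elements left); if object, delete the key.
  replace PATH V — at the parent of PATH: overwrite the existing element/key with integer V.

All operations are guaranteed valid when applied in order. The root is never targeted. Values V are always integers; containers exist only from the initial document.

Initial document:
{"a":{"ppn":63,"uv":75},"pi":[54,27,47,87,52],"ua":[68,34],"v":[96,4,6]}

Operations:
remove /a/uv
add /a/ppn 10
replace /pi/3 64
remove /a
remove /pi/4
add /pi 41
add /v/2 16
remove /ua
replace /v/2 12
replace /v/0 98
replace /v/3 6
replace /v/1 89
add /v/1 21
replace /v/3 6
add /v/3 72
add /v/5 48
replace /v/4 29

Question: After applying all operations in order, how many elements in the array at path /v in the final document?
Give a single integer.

Answer: 7

Derivation:
After op 1 (remove /a/uv): {"a":{"ppn":63},"pi":[54,27,47,87,52],"ua":[68,34],"v":[96,4,6]}
After op 2 (add /a/ppn 10): {"a":{"ppn":10},"pi":[54,27,47,87,52],"ua":[68,34],"v":[96,4,6]}
After op 3 (replace /pi/3 64): {"a":{"ppn":10},"pi":[54,27,47,64,52],"ua":[68,34],"v":[96,4,6]}
After op 4 (remove /a): {"pi":[54,27,47,64,52],"ua":[68,34],"v":[96,4,6]}
After op 5 (remove /pi/4): {"pi":[54,27,47,64],"ua":[68,34],"v":[96,4,6]}
After op 6 (add /pi 41): {"pi":41,"ua":[68,34],"v":[96,4,6]}
After op 7 (add /v/2 16): {"pi":41,"ua":[68,34],"v":[96,4,16,6]}
After op 8 (remove /ua): {"pi":41,"v":[96,4,16,6]}
After op 9 (replace /v/2 12): {"pi":41,"v":[96,4,12,6]}
After op 10 (replace /v/0 98): {"pi":41,"v":[98,4,12,6]}
After op 11 (replace /v/3 6): {"pi":41,"v":[98,4,12,6]}
After op 12 (replace /v/1 89): {"pi":41,"v":[98,89,12,6]}
After op 13 (add /v/1 21): {"pi":41,"v":[98,21,89,12,6]}
After op 14 (replace /v/3 6): {"pi":41,"v":[98,21,89,6,6]}
After op 15 (add /v/3 72): {"pi":41,"v":[98,21,89,72,6,6]}
After op 16 (add /v/5 48): {"pi":41,"v":[98,21,89,72,6,48,6]}
After op 17 (replace /v/4 29): {"pi":41,"v":[98,21,89,72,29,48,6]}
Size at path /v: 7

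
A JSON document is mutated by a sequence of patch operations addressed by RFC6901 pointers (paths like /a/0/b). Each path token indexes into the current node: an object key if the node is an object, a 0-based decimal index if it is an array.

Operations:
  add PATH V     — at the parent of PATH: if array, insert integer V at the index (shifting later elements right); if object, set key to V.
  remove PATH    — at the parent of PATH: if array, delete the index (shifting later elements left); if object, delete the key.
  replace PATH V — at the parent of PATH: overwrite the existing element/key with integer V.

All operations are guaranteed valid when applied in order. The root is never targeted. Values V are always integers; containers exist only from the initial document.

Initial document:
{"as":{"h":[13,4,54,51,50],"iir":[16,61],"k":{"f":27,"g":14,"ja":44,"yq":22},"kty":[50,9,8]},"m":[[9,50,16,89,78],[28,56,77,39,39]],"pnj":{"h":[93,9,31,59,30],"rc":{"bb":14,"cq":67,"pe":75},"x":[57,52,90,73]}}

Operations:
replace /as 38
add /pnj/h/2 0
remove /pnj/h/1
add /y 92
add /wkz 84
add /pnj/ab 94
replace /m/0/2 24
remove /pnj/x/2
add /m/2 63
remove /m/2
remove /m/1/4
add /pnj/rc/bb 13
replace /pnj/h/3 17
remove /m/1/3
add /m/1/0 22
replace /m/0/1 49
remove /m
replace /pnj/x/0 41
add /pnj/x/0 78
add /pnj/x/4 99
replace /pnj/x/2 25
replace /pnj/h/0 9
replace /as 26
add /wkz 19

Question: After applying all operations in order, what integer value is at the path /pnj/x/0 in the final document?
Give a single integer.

After op 1 (replace /as 38): {"as":38,"m":[[9,50,16,89,78],[28,56,77,39,39]],"pnj":{"h":[93,9,31,59,30],"rc":{"bb":14,"cq":67,"pe":75},"x":[57,52,90,73]}}
After op 2 (add /pnj/h/2 0): {"as":38,"m":[[9,50,16,89,78],[28,56,77,39,39]],"pnj":{"h":[93,9,0,31,59,30],"rc":{"bb":14,"cq":67,"pe":75},"x":[57,52,90,73]}}
After op 3 (remove /pnj/h/1): {"as":38,"m":[[9,50,16,89,78],[28,56,77,39,39]],"pnj":{"h":[93,0,31,59,30],"rc":{"bb":14,"cq":67,"pe":75},"x":[57,52,90,73]}}
After op 4 (add /y 92): {"as":38,"m":[[9,50,16,89,78],[28,56,77,39,39]],"pnj":{"h":[93,0,31,59,30],"rc":{"bb":14,"cq":67,"pe":75},"x":[57,52,90,73]},"y":92}
After op 5 (add /wkz 84): {"as":38,"m":[[9,50,16,89,78],[28,56,77,39,39]],"pnj":{"h":[93,0,31,59,30],"rc":{"bb":14,"cq":67,"pe":75},"x":[57,52,90,73]},"wkz":84,"y":92}
After op 6 (add /pnj/ab 94): {"as":38,"m":[[9,50,16,89,78],[28,56,77,39,39]],"pnj":{"ab":94,"h":[93,0,31,59,30],"rc":{"bb":14,"cq":67,"pe":75},"x":[57,52,90,73]},"wkz":84,"y":92}
After op 7 (replace /m/0/2 24): {"as":38,"m":[[9,50,24,89,78],[28,56,77,39,39]],"pnj":{"ab":94,"h":[93,0,31,59,30],"rc":{"bb":14,"cq":67,"pe":75},"x":[57,52,90,73]},"wkz":84,"y":92}
After op 8 (remove /pnj/x/2): {"as":38,"m":[[9,50,24,89,78],[28,56,77,39,39]],"pnj":{"ab":94,"h":[93,0,31,59,30],"rc":{"bb":14,"cq":67,"pe":75},"x":[57,52,73]},"wkz":84,"y":92}
After op 9 (add /m/2 63): {"as":38,"m":[[9,50,24,89,78],[28,56,77,39,39],63],"pnj":{"ab":94,"h":[93,0,31,59,30],"rc":{"bb":14,"cq":67,"pe":75},"x":[57,52,73]},"wkz":84,"y":92}
After op 10 (remove /m/2): {"as":38,"m":[[9,50,24,89,78],[28,56,77,39,39]],"pnj":{"ab":94,"h":[93,0,31,59,30],"rc":{"bb":14,"cq":67,"pe":75},"x":[57,52,73]},"wkz":84,"y":92}
After op 11 (remove /m/1/4): {"as":38,"m":[[9,50,24,89,78],[28,56,77,39]],"pnj":{"ab":94,"h":[93,0,31,59,30],"rc":{"bb":14,"cq":67,"pe":75},"x":[57,52,73]},"wkz":84,"y":92}
After op 12 (add /pnj/rc/bb 13): {"as":38,"m":[[9,50,24,89,78],[28,56,77,39]],"pnj":{"ab":94,"h":[93,0,31,59,30],"rc":{"bb":13,"cq":67,"pe":75},"x":[57,52,73]},"wkz":84,"y":92}
After op 13 (replace /pnj/h/3 17): {"as":38,"m":[[9,50,24,89,78],[28,56,77,39]],"pnj":{"ab":94,"h":[93,0,31,17,30],"rc":{"bb":13,"cq":67,"pe":75},"x":[57,52,73]},"wkz":84,"y":92}
After op 14 (remove /m/1/3): {"as":38,"m":[[9,50,24,89,78],[28,56,77]],"pnj":{"ab":94,"h":[93,0,31,17,30],"rc":{"bb":13,"cq":67,"pe":75},"x":[57,52,73]},"wkz":84,"y":92}
After op 15 (add /m/1/0 22): {"as":38,"m":[[9,50,24,89,78],[22,28,56,77]],"pnj":{"ab":94,"h":[93,0,31,17,30],"rc":{"bb":13,"cq":67,"pe":75},"x":[57,52,73]},"wkz":84,"y":92}
After op 16 (replace /m/0/1 49): {"as":38,"m":[[9,49,24,89,78],[22,28,56,77]],"pnj":{"ab":94,"h":[93,0,31,17,30],"rc":{"bb":13,"cq":67,"pe":75},"x":[57,52,73]},"wkz":84,"y":92}
After op 17 (remove /m): {"as":38,"pnj":{"ab":94,"h":[93,0,31,17,30],"rc":{"bb":13,"cq":67,"pe":75},"x":[57,52,73]},"wkz":84,"y":92}
After op 18 (replace /pnj/x/0 41): {"as":38,"pnj":{"ab":94,"h":[93,0,31,17,30],"rc":{"bb":13,"cq":67,"pe":75},"x":[41,52,73]},"wkz":84,"y":92}
After op 19 (add /pnj/x/0 78): {"as":38,"pnj":{"ab":94,"h":[93,0,31,17,30],"rc":{"bb":13,"cq":67,"pe":75},"x":[78,41,52,73]},"wkz":84,"y":92}
After op 20 (add /pnj/x/4 99): {"as":38,"pnj":{"ab":94,"h":[93,0,31,17,30],"rc":{"bb":13,"cq":67,"pe":75},"x":[78,41,52,73,99]},"wkz":84,"y":92}
After op 21 (replace /pnj/x/2 25): {"as":38,"pnj":{"ab":94,"h":[93,0,31,17,30],"rc":{"bb":13,"cq":67,"pe":75},"x":[78,41,25,73,99]},"wkz":84,"y":92}
After op 22 (replace /pnj/h/0 9): {"as":38,"pnj":{"ab":94,"h":[9,0,31,17,30],"rc":{"bb":13,"cq":67,"pe":75},"x":[78,41,25,73,99]},"wkz":84,"y":92}
After op 23 (replace /as 26): {"as":26,"pnj":{"ab":94,"h":[9,0,31,17,30],"rc":{"bb":13,"cq":67,"pe":75},"x":[78,41,25,73,99]},"wkz":84,"y":92}
After op 24 (add /wkz 19): {"as":26,"pnj":{"ab":94,"h":[9,0,31,17,30],"rc":{"bb":13,"cq":67,"pe":75},"x":[78,41,25,73,99]},"wkz":19,"y":92}
Value at /pnj/x/0: 78

Answer: 78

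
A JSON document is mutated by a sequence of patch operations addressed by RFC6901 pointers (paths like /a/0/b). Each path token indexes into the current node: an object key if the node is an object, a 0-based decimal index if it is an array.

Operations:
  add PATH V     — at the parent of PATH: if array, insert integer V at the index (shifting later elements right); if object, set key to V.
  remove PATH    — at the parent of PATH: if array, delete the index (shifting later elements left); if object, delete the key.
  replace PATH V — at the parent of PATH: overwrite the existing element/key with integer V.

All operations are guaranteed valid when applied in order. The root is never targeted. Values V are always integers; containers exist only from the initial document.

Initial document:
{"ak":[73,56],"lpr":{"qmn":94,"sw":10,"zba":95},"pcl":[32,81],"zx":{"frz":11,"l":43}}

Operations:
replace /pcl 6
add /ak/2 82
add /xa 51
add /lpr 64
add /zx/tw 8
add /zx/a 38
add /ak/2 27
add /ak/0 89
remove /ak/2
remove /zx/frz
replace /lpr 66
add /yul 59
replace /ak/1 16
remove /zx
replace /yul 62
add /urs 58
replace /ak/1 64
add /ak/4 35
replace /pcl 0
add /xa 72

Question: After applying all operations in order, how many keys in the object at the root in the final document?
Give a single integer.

After op 1 (replace /pcl 6): {"ak":[73,56],"lpr":{"qmn":94,"sw":10,"zba":95},"pcl":6,"zx":{"frz":11,"l":43}}
After op 2 (add /ak/2 82): {"ak":[73,56,82],"lpr":{"qmn":94,"sw":10,"zba":95},"pcl":6,"zx":{"frz":11,"l":43}}
After op 3 (add /xa 51): {"ak":[73,56,82],"lpr":{"qmn":94,"sw":10,"zba":95},"pcl":6,"xa":51,"zx":{"frz":11,"l":43}}
After op 4 (add /lpr 64): {"ak":[73,56,82],"lpr":64,"pcl":6,"xa":51,"zx":{"frz":11,"l":43}}
After op 5 (add /zx/tw 8): {"ak":[73,56,82],"lpr":64,"pcl":6,"xa":51,"zx":{"frz":11,"l":43,"tw":8}}
After op 6 (add /zx/a 38): {"ak":[73,56,82],"lpr":64,"pcl":6,"xa":51,"zx":{"a":38,"frz":11,"l":43,"tw":8}}
After op 7 (add /ak/2 27): {"ak":[73,56,27,82],"lpr":64,"pcl":6,"xa":51,"zx":{"a":38,"frz":11,"l":43,"tw":8}}
After op 8 (add /ak/0 89): {"ak":[89,73,56,27,82],"lpr":64,"pcl":6,"xa":51,"zx":{"a":38,"frz":11,"l":43,"tw":8}}
After op 9 (remove /ak/2): {"ak":[89,73,27,82],"lpr":64,"pcl":6,"xa":51,"zx":{"a":38,"frz":11,"l":43,"tw":8}}
After op 10 (remove /zx/frz): {"ak":[89,73,27,82],"lpr":64,"pcl":6,"xa":51,"zx":{"a":38,"l":43,"tw":8}}
After op 11 (replace /lpr 66): {"ak":[89,73,27,82],"lpr":66,"pcl":6,"xa":51,"zx":{"a":38,"l":43,"tw":8}}
After op 12 (add /yul 59): {"ak":[89,73,27,82],"lpr":66,"pcl":6,"xa":51,"yul":59,"zx":{"a":38,"l":43,"tw":8}}
After op 13 (replace /ak/1 16): {"ak":[89,16,27,82],"lpr":66,"pcl":6,"xa":51,"yul":59,"zx":{"a":38,"l":43,"tw":8}}
After op 14 (remove /zx): {"ak":[89,16,27,82],"lpr":66,"pcl":6,"xa":51,"yul":59}
After op 15 (replace /yul 62): {"ak":[89,16,27,82],"lpr":66,"pcl":6,"xa":51,"yul":62}
After op 16 (add /urs 58): {"ak":[89,16,27,82],"lpr":66,"pcl":6,"urs":58,"xa":51,"yul":62}
After op 17 (replace /ak/1 64): {"ak":[89,64,27,82],"lpr":66,"pcl":6,"urs":58,"xa":51,"yul":62}
After op 18 (add /ak/4 35): {"ak":[89,64,27,82,35],"lpr":66,"pcl":6,"urs":58,"xa":51,"yul":62}
After op 19 (replace /pcl 0): {"ak":[89,64,27,82,35],"lpr":66,"pcl":0,"urs":58,"xa":51,"yul":62}
After op 20 (add /xa 72): {"ak":[89,64,27,82,35],"lpr":66,"pcl":0,"urs":58,"xa":72,"yul":62}
Size at the root: 6

Answer: 6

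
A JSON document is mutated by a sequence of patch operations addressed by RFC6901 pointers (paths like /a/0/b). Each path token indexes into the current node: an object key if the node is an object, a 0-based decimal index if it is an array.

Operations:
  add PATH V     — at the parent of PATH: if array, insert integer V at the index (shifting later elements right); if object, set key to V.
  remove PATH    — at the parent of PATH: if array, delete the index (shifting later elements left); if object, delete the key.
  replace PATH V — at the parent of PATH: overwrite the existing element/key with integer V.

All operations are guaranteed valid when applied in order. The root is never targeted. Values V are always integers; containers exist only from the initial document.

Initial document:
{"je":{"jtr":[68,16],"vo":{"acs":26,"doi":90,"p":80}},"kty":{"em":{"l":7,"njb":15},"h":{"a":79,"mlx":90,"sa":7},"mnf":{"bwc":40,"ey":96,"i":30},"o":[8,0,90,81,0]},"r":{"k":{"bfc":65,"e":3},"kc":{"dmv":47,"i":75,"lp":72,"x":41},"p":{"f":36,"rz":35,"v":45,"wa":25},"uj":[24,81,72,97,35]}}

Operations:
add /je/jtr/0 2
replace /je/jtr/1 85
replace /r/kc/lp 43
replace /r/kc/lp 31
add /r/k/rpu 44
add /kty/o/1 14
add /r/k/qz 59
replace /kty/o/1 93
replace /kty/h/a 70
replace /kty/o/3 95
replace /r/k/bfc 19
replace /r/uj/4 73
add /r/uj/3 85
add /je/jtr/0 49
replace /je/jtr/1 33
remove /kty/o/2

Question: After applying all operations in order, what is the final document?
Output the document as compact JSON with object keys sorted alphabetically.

Answer: {"je":{"jtr":[49,33,85,16],"vo":{"acs":26,"doi":90,"p":80}},"kty":{"em":{"l":7,"njb":15},"h":{"a":70,"mlx":90,"sa":7},"mnf":{"bwc":40,"ey":96,"i":30},"o":[8,93,95,81,0]},"r":{"k":{"bfc":19,"e":3,"qz":59,"rpu":44},"kc":{"dmv":47,"i":75,"lp":31,"x":41},"p":{"f":36,"rz":35,"v":45,"wa":25},"uj":[24,81,72,85,97,73]}}

Derivation:
After op 1 (add /je/jtr/0 2): {"je":{"jtr":[2,68,16],"vo":{"acs":26,"doi":90,"p":80}},"kty":{"em":{"l":7,"njb":15},"h":{"a":79,"mlx":90,"sa":7},"mnf":{"bwc":40,"ey":96,"i":30},"o":[8,0,90,81,0]},"r":{"k":{"bfc":65,"e":3},"kc":{"dmv":47,"i":75,"lp":72,"x":41},"p":{"f":36,"rz":35,"v":45,"wa":25},"uj":[24,81,72,97,35]}}
After op 2 (replace /je/jtr/1 85): {"je":{"jtr":[2,85,16],"vo":{"acs":26,"doi":90,"p":80}},"kty":{"em":{"l":7,"njb":15},"h":{"a":79,"mlx":90,"sa":7},"mnf":{"bwc":40,"ey":96,"i":30},"o":[8,0,90,81,0]},"r":{"k":{"bfc":65,"e":3},"kc":{"dmv":47,"i":75,"lp":72,"x":41},"p":{"f":36,"rz":35,"v":45,"wa":25},"uj":[24,81,72,97,35]}}
After op 3 (replace /r/kc/lp 43): {"je":{"jtr":[2,85,16],"vo":{"acs":26,"doi":90,"p":80}},"kty":{"em":{"l":7,"njb":15},"h":{"a":79,"mlx":90,"sa":7},"mnf":{"bwc":40,"ey":96,"i":30},"o":[8,0,90,81,0]},"r":{"k":{"bfc":65,"e":3},"kc":{"dmv":47,"i":75,"lp":43,"x":41},"p":{"f":36,"rz":35,"v":45,"wa":25},"uj":[24,81,72,97,35]}}
After op 4 (replace /r/kc/lp 31): {"je":{"jtr":[2,85,16],"vo":{"acs":26,"doi":90,"p":80}},"kty":{"em":{"l":7,"njb":15},"h":{"a":79,"mlx":90,"sa":7},"mnf":{"bwc":40,"ey":96,"i":30},"o":[8,0,90,81,0]},"r":{"k":{"bfc":65,"e":3},"kc":{"dmv":47,"i":75,"lp":31,"x":41},"p":{"f":36,"rz":35,"v":45,"wa":25},"uj":[24,81,72,97,35]}}
After op 5 (add /r/k/rpu 44): {"je":{"jtr":[2,85,16],"vo":{"acs":26,"doi":90,"p":80}},"kty":{"em":{"l":7,"njb":15},"h":{"a":79,"mlx":90,"sa":7},"mnf":{"bwc":40,"ey":96,"i":30},"o":[8,0,90,81,0]},"r":{"k":{"bfc":65,"e":3,"rpu":44},"kc":{"dmv":47,"i":75,"lp":31,"x":41},"p":{"f":36,"rz":35,"v":45,"wa":25},"uj":[24,81,72,97,35]}}
After op 6 (add /kty/o/1 14): {"je":{"jtr":[2,85,16],"vo":{"acs":26,"doi":90,"p":80}},"kty":{"em":{"l":7,"njb":15},"h":{"a":79,"mlx":90,"sa":7},"mnf":{"bwc":40,"ey":96,"i":30},"o":[8,14,0,90,81,0]},"r":{"k":{"bfc":65,"e":3,"rpu":44},"kc":{"dmv":47,"i":75,"lp":31,"x":41},"p":{"f":36,"rz":35,"v":45,"wa":25},"uj":[24,81,72,97,35]}}
After op 7 (add /r/k/qz 59): {"je":{"jtr":[2,85,16],"vo":{"acs":26,"doi":90,"p":80}},"kty":{"em":{"l":7,"njb":15},"h":{"a":79,"mlx":90,"sa":7},"mnf":{"bwc":40,"ey":96,"i":30},"o":[8,14,0,90,81,0]},"r":{"k":{"bfc":65,"e":3,"qz":59,"rpu":44},"kc":{"dmv":47,"i":75,"lp":31,"x":41},"p":{"f":36,"rz":35,"v":45,"wa":25},"uj":[24,81,72,97,35]}}
After op 8 (replace /kty/o/1 93): {"je":{"jtr":[2,85,16],"vo":{"acs":26,"doi":90,"p":80}},"kty":{"em":{"l":7,"njb":15},"h":{"a":79,"mlx":90,"sa":7},"mnf":{"bwc":40,"ey":96,"i":30},"o":[8,93,0,90,81,0]},"r":{"k":{"bfc":65,"e":3,"qz":59,"rpu":44},"kc":{"dmv":47,"i":75,"lp":31,"x":41},"p":{"f":36,"rz":35,"v":45,"wa":25},"uj":[24,81,72,97,35]}}
After op 9 (replace /kty/h/a 70): {"je":{"jtr":[2,85,16],"vo":{"acs":26,"doi":90,"p":80}},"kty":{"em":{"l":7,"njb":15},"h":{"a":70,"mlx":90,"sa":7},"mnf":{"bwc":40,"ey":96,"i":30},"o":[8,93,0,90,81,0]},"r":{"k":{"bfc":65,"e":3,"qz":59,"rpu":44},"kc":{"dmv":47,"i":75,"lp":31,"x":41},"p":{"f":36,"rz":35,"v":45,"wa":25},"uj":[24,81,72,97,35]}}
After op 10 (replace /kty/o/3 95): {"je":{"jtr":[2,85,16],"vo":{"acs":26,"doi":90,"p":80}},"kty":{"em":{"l":7,"njb":15},"h":{"a":70,"mlx":90,"sa":7},"mnf":{"bwc":40,"ey":96,"i":30},"o":[8,93,0,95,81,0]},"r":{"k":{"bfc":65,"e":3,"qz":59,"rpu":44},"kc":{"dmv":47,"i":75,"lp":31,"x":41},"p":{"f":36,"rz":35,"v":45,"wa":25},"uj":[24,81,72,97,35]}}
After op 11 (replace /r/k/bfc 19): {"je":{"jtr":[2,85,16],"vo":{"acs":26,"doi":90,"p":80}},"kty":{"em":{"l":7,"njb":15},"h":{"a":70,"mlx":90,"sa":7},"mnf":{"bwc":40,"ey":96,"i":30},"o":[8,93,0,95,81,0]},"r":{"k":{"bfc":19,"e":3,"qz":59,"rpu":44},"kc":{"dmv":47,"i":75,"lp":31,"x":41},"p":{"f":36,"rz":35,"v":45,"wa":25},"uj":[24,81,72,97,35]}}
After op 12 (replace /r/uj/4 73): {"je":{"jtr":[2,85,16],"vo":{"acs":26,"doi":90,"p":80}},"kty":{"em":{"l":7,"njb":15},"h":{"a":70,"mlx":90,"sa":7},"mnf":{"bwc":40,"ey":96,"i":30},"o":[8,93,0,95,81,0]},"r":{"k":{"bfc":19,"e":3,"qz":59,"rpu":44},"kc":{"dmv":47,"i":75,"lp":31,"x":41},"p":{"f":36,"rz":35,"v":45,"wa":25},"uj":[24,81,72,97,73]}}
After op 13 (add /r/uj/3 85): {"je":{"jtr":[2,85,16],"vo":{"acs":26,"doi":90,"p":80}},"kty":{"em":{"l":7,"njb":15},"h":{"a":70,"mlx":90,"sa":7},"mnf":{"bwc":40,"ey":96,"i":30},"o":[8,93,0,95,81,0]},"r":{"k":{"bfc":19,"e":3,"qz":59,"rpu":44},"kc":{"dmv":47,"i":75,"lp":31,"x":41},"p":{"f":36,"rz":35,"v":45,"wa":25},"uj":[24,81,72,85,97,73]}}
After op 14 (add /je/jtr/0 49): {"je":{"jtr":[49,2,85,16],"vo":{"acs":26,"doi":90,"p":80}},"kty":{"em":{"l":7,"njb":15},"h":{"a":70,"mlx":90,"sa":7},"mnf":{"bwc":40,"ey":96,"i":30},"o":[8,93,0,95,81,0]},"r":{"k":{"bfc":19,"e":3,"qz":59,"rpu":44},"kc":{"dmv":47,"i":75,"lp":31,"x":41},"p":{"f":36,"rz":35,"v":45,"wa":25},"uj":[24,81,72,85,97,73]}}
After op 15 (replace /je/jtr/1 33): {"je":{"jtr":[49,33,85,16],"vo":{"acs":26,"doi":90,"p":80}},"kty":{"em":{"l":7,"njb":15},"h":{"a":70,"mlx":90,"sa":7},"mnf":{"bwc":40,"ey":96,"i":30},"o":[8,93,0,95,81,0]},"r":{"k":{"bfc":19,"e":3,"qz":59,"rpu":44},"kc":{"dmv":47,"i":75,"lp":31,"x":41},"p":{"f":36,"rz":35,"v":45,"wa":25},"uj":[24,81,72,85,97,73]}}
After op 16 (remove /kty/o/2): {"je":{"jtr":[49,33,85,16],"vo":{"acs":26,"doi":90,"p":80}},"kty":{"em":{"l":7,"njb":15},"h":{"a":70,"mlx":90,"sa":7},"mnf":{"bwc":40,"ey":96,"i":30},"o":[8,93,95,81,0]},"r":{"k":{"bfc":19,"e":3,"qz":59,"rpu":44},"kc":{"dmv":47,"i":75,"lp":31,"x":41},"p":{"f":36,"rz":35,"v":45,"wa":25},"uj":[24,81,72,85,97,73]}}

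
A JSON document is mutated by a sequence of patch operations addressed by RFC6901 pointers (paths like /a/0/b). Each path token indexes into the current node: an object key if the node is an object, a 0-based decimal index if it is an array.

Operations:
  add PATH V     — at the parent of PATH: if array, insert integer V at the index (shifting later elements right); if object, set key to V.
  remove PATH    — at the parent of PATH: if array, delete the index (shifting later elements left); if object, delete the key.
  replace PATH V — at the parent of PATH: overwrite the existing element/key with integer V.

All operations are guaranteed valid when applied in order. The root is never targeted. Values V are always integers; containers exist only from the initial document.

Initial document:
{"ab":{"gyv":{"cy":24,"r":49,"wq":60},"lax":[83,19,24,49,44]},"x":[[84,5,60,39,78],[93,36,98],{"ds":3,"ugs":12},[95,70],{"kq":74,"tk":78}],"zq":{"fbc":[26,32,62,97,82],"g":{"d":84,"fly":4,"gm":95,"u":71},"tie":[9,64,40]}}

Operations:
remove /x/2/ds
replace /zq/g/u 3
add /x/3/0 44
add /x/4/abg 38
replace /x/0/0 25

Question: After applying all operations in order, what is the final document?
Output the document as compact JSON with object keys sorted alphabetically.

Answer: {"ab":{"gyv":{"cy":24,"r":49,"wq":60},"lax":[83,19,24,49,44]},"x":[[25,5,60,39,78],[93,36,98],{"ugs":12},[44,95,70],{"abg":38,"kq":74,"tk":78}],"zq":{"fbc":[26,32,62,97,82],"g":{"d":84,"fly":4,"gm":95,"u":3},"tie":[9,64,40]}}

Derivation:
After op 1 (remove /x/2/ds): {"ab":{"gyv":{"cy":24,"r":49,"wq":60},"lax":[83,19,24,49,44]},"x":[[84,5,60,39,78],[93,36,98],{"ugs":12},[95,70],{"kq":74,"tk":78}],"zq":{"fbc":[26,32,62,97,82],"g":{"d":84,"fly":4,"gm":95,"u":71},"tie":[9,64,40]}}
After op 2 (replace /zq/g/u 3): {"ab":{"gyv":{"cy":24,"r":49,"wq":60},"lax":[83,19,24,49,44]},"x":[[84,5,60,39,78],[93,36,98],{"ugs":12},[95,70],{"kq":74,"tk":78}],"zq":{"fbc":[26,32,62,97,82],"g":{"d":84,"fly":4,"gm":95,"u":3},"tie":[9,64,40]}}
After op 3 (add /x/3/0 44): {"ab":{"gyv":{"cy":24,"r":49,"wq":60},"lax":[83,19,24,49,44]},"x":[[84,5,60,39,78],[93,36,98],{"ugs":12},[44,95,70],{"kq":74,"tk":78}],"zq":{"fbc":[26,32,62,97,82],"g":{"d":84,"fly":4,"gm":95,"u":3},"tie":[9,64,40]}}
After op 4 (add /x/4/abg 38): {"ab":{"gyv":{"cy":24,"r":49,"wq":60},"lax":[83,19,24,49,44]},"x":[[84,5,60,39,78],[93,36,98],{"ugs":12},[44,95,70],{"abg":38,"kq":74,"tk":78}],"zq":{"fbc":[26,32,62,97,82],"g":{"d":84,"fly":4,"gm":95,"u":3},"tie":[9,64,40]}}
After op 5 (replace /x/0/0 25): {"ab":{"gyv":{"cy":24,"r":49,"wq":60},"lax":[83,19,24,49,44]},"x":[[25,5,60,39,78],[93,36,98],{"ugs":12},[44,95,70],{"abg":38,"kq":74,"tk":78}],"zq":{"fbc":[26,32,62,97,82],"g":{"d":84,"fly":4,"gm":95,"u":3},"tie":[9,64,40]}}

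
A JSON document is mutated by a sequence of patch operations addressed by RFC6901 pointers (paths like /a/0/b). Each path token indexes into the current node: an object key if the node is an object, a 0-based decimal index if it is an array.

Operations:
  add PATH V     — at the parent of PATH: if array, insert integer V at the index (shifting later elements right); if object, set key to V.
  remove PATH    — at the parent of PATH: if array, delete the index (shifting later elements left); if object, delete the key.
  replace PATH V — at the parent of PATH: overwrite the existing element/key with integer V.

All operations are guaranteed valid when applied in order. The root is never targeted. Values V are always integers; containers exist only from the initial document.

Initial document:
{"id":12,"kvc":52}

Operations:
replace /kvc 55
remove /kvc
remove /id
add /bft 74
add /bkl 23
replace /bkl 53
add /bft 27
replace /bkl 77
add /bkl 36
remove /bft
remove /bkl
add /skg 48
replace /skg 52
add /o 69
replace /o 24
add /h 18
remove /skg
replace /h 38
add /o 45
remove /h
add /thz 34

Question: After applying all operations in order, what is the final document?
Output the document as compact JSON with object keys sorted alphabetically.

After op 1 (replace /kvc 55): {"id":12,"kvc":55}
After op 2 (remove /kvc): {"id":12}
After op 3 (remove /id): {}
After op 4 (add /bft 74): {"bft":74}
After op 5 (add /bkl 23): {"bft":74,"bkl":23}
After op 6 (replace /bkl 53): {"bft":74,"bkl":53}
After op 7 (add /bft 27): {"bft":27,"bkl":53}
After op 8 (replace /bkl 77): {"bft":27,"bkl":77}
After op 9 (add /bkl 36): {"bft":27,"bkl":36}
After op 10 (remove /bft): {"bkl":36}
After op 11 (remove /bkl): {}
After op 12 (add /skg 48): {"skg":48}
After op 13 (replace /skg 52): {"skg":52}
After op 14 (add /o 69): {"o":69,"skg":52}
After op 15 (replace /o 24): {"o":24,"skg":52}
After op 16 (add /h 18): {"h":18,"o":24,"skg":52}
After op 17 (remove /skg): {"h":18,"o":24}
After op 18 (replace /h 38): {"h":38,"o":24}
After op 19 (add /o 45): {"h":38,"o":45}
After op 20 (remove /h): {"o":45}
After op 21 (add /thz 34): {"o":45,"thz":34}

Answer: {"o":45,"thz":34}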